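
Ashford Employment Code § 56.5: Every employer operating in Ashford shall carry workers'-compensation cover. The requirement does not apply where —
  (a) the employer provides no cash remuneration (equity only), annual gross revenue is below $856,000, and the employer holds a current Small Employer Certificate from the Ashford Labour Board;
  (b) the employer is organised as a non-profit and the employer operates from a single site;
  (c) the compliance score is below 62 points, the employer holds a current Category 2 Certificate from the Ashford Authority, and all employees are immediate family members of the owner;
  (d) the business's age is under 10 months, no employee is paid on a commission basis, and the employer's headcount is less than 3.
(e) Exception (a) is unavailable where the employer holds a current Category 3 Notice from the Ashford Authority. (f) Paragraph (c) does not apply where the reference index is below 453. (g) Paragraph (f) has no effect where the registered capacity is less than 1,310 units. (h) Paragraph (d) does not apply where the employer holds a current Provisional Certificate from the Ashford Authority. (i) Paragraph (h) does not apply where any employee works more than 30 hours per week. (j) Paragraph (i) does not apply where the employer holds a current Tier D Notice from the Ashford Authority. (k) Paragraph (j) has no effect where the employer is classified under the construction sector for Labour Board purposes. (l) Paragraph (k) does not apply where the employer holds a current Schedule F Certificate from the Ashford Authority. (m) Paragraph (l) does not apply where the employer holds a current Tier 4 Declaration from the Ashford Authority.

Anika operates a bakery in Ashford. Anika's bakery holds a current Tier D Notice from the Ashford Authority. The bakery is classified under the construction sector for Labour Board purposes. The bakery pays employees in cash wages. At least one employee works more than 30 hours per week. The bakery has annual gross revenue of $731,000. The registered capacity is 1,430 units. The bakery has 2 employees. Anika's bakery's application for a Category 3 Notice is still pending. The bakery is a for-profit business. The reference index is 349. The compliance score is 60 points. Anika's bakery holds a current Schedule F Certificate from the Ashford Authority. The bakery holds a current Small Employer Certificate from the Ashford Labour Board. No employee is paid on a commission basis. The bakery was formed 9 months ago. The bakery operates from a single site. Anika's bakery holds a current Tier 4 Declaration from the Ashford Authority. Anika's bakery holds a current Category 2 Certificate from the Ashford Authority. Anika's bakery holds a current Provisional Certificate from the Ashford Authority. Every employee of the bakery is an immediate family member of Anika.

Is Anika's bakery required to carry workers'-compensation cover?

Exception (a) does not apply: employees are paid cash wages.
Exception (b) does not apply: the employer is for-profit.
Exception (c): the compliance score is 60 points, below the 62 points limit; a current Category 2 Certificate is held; every employee is an immediate family member — every condition holds. But applying paragraphs (f)–(g): (f) operates against (c): the reference index is 349, below the 453 limit. (g) is not triggered (the registered capacity is 1,430 units, not less than 1,310 units), so (f) stands. Exception (c) does not apply.
Exception (d): the business's age is 9 months, under the 10 months limit; no employee is paid on commission; the employer's headcount is 2, less than the 3 limit — every condition holds. As to paragraphs (h)–(m): (h) would limit (d) — a current Provisional Certificate is held — but (i) sets (h) aside: (i) is triggered — at least one employee exceeds 30 hours/week. (j) would limit (i) — a current Tier D Notice is held — but (k) sets (j) aside: (k) operates — the bakery is classified under the construction sector. (l) would limit (k) — a current Schedule F Certificate is held — but (m) sets (l) aside: (m) applies — a current Tier 4 Declaration is held. Exception (d) stands.

No — exception (d) applies; Anika's bakery is not required to carry workers'-compensation cover.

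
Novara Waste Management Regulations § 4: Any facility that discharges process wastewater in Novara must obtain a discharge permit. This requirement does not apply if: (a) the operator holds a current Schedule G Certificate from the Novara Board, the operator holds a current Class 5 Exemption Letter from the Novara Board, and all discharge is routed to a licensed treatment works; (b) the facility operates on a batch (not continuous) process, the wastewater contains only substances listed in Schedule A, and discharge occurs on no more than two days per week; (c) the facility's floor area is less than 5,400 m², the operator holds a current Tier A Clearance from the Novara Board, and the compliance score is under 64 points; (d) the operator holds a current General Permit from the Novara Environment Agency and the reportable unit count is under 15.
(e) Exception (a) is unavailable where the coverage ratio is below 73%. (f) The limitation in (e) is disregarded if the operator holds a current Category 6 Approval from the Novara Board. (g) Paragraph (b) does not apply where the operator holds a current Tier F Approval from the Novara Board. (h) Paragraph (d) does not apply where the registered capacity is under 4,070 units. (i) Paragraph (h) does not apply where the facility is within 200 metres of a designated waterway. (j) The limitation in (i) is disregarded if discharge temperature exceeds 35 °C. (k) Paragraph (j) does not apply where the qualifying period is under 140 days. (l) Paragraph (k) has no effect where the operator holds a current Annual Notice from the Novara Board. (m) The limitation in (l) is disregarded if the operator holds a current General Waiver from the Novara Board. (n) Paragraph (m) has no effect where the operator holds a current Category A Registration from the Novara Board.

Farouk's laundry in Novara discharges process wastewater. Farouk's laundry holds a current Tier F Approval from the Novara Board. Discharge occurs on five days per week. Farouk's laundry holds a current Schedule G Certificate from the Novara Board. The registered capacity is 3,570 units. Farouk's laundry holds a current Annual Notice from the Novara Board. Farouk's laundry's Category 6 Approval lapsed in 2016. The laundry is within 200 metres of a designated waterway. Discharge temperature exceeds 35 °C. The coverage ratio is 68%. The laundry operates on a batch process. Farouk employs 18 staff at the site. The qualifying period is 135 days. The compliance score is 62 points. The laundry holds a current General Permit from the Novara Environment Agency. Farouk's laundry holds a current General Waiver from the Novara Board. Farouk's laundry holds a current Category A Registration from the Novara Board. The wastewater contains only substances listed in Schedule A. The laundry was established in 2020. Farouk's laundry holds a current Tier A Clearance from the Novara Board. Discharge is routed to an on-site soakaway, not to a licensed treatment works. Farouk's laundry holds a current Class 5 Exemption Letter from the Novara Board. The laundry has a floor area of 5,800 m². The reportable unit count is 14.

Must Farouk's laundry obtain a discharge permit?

Yes — Farouk's laundry must obtain a discharge permit.

Exception (a) does not apply: discharge is not routed to a licensed treatment works.
Exception (b) fails — discharge occurs on five days per week.
Exception (c) requires that the facility's floor area is less than 5,400 m²; but the facility's floor area is 5,800 m², not less than 5,400 m², so (c) is unavailable.
All of (d)'s requirements are met (a current General Permit is held; the reportable unit count is 14, under the 15 limit). However, paragraphs (h)–(n) must be considered: (h) applies — the registered capacity is 3,570 units, under the 4,070 units limit. (i) is engaged (the laundry is within 200 m of a designated waterway), but yields to (j): (j) is triggered — discharge temperature exceeds 35 °C. (k) would limit (j) — the qualifying period is 135 days, under the 140 days limit — but (l) sets (k) aside: (l) operates against (k): a current Annual Notice is held. (m) would limit (l) — a current General Waiver is held — but (n) sets (m) aside: (n) operates against (m): a current Category A Registration is held. Exception (d) does not apply.
No exception is made out. Farouk's laundry falls within the general rule.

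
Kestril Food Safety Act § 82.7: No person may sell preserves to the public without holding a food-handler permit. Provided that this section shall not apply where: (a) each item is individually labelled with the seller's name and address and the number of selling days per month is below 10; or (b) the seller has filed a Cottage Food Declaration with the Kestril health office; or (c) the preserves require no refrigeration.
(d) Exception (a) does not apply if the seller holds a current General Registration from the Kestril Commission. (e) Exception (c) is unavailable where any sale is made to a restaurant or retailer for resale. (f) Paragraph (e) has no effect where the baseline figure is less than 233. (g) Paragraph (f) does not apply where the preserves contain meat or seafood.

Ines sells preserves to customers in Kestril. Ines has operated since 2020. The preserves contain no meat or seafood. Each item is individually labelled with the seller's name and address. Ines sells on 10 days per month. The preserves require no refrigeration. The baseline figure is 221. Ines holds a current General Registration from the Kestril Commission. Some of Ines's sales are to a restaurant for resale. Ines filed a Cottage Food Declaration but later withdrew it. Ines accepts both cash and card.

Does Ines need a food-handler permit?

Exception (a) requires that the number of selling days per month is below 10; but the number of selling days per month is 10, not below 10, so (a) is unavailable.
Exception (b) fails — the Cottage Food Declaration was withdrawn.
Exception (c)'s conditions are all satisfied: the preserves are shelf-stable. Under paragraphs (e)–(g): (e) operates (some sales are to a restaurant for resale), but yields to (f): (f) is triggered — the baseline figure is 221, less than the 233 limit. (g) is not engaged (the preserves contain no meat or seafood), so (f) stands. (c) remains available.

No — exception (c) applies; Ines is not required to hold a food-handler permit.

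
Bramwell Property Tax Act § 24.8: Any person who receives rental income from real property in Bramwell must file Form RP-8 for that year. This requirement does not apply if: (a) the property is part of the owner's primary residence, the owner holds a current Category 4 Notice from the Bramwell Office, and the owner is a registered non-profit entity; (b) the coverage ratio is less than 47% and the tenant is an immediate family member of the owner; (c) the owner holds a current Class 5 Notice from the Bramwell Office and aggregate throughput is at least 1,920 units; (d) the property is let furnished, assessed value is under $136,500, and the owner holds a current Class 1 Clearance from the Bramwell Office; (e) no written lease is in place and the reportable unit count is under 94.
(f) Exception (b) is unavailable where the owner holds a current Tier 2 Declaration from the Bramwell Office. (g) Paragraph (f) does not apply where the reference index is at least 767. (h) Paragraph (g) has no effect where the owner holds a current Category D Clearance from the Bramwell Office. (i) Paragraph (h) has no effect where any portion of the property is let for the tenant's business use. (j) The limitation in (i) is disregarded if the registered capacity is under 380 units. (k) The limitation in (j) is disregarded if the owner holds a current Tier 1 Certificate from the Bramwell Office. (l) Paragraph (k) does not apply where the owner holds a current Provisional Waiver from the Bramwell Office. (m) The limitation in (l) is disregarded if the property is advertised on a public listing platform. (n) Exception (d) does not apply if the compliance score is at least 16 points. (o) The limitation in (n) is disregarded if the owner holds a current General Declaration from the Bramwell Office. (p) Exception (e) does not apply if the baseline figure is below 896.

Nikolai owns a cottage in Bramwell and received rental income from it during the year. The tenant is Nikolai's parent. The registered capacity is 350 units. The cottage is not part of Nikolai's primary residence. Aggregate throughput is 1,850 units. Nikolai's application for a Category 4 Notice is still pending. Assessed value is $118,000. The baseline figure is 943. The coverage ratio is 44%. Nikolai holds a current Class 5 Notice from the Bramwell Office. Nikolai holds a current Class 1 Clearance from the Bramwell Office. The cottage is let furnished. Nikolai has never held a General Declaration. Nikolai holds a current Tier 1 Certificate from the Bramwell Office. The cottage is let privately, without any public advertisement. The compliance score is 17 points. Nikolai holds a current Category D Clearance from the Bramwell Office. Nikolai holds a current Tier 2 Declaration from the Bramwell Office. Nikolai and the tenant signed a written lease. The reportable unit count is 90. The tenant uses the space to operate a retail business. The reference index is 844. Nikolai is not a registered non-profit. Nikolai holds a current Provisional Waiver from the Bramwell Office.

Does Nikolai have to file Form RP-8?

Exception (a) does not apply: the cottage is not part of the primary residence.
All of (b)'s requirements are met (the coverage ratio is 44%, less than the 47% limit; the tenant is an immediate family member). However, paragraphs (f)–(m) must be considered: (f) operates against (b): a current Tier 2 Declaration is held. (g) would limit (f) — the reference index is 844, meeting the 767 threshold — but (h) sets (g) aside: (h) operates against (g): a current Category D Clearance is held. (i) applies (the space is let for business use), but is set aside by (j): (j) operates — the registered capacity is 350 units, under the 380 units limit. (k) is engaged (a current Tier 1 Certificate is held), but yields to (l): (l) operates — a current Provisional Waiver is held. (m) is not triggered (the property is let privately without advertisement), so (l) stands. (b) is therefore removed.
Exception (c) requires that aggregate throughput is at least 1,920 units; but aggregate throughput is 1,850 units, short of 1,920 units, so (c) is unavailable.
Exception (d): the property is let furnished; assessed value is $118,000, under the $136,500 limit; a current Class 1 Clearance is held — every condition holds. Turning to paragraphs (n)–(o): (n) operates against (d): the compliance score is 17 points, meeting the 16 points threshold. (o) is inapplicable (no current General Declaration is held), so (n) stands. (d) is therefore removed.
Exception (e) fails — a written lease is in place.
Every exception is unavailable, so the rule governs.

Yes — Nikolai must file Form RP-8.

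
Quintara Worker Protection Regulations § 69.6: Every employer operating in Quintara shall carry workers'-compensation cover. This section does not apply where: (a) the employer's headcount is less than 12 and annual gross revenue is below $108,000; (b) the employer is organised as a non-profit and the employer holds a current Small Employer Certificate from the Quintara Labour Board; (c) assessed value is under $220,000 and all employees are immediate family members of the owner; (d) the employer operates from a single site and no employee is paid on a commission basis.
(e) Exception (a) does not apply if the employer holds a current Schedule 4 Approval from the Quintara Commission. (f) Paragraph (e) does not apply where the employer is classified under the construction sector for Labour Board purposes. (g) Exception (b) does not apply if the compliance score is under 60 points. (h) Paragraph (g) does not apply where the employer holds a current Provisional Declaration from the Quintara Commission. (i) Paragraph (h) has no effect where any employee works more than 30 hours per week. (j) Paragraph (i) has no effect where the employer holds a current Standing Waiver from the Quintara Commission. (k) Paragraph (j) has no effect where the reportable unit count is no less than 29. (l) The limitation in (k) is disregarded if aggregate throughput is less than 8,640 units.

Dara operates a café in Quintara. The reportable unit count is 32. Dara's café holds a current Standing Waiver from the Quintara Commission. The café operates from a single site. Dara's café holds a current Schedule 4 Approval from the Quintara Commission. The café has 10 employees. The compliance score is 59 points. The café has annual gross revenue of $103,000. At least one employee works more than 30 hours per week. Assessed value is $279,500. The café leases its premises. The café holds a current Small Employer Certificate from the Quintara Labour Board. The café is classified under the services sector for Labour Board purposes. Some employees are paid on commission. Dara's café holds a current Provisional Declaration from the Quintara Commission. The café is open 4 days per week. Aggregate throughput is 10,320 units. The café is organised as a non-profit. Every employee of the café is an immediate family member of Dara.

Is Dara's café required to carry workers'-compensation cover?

Yes — Dara's café must carry workers'-compensation cover.

All of (a)'s requirements are met (the employer's headcount is 10, less than the 12 limit; annual gross revenue is $103,000, below the $108,000 limit). But: (e) operates against (a): a current Schedule 4 Approval is held. (f) is not engaged (the café is classified under the services sector), so (e) stands. (a) is therefore removed.
All of (b)'s requirements are met (the employer is a non-profit; a current Small Employer Certificate is held). However, paragraphs (g)–(l) must be considered: (g) operates against (b): the compliance score is 59 points, under the 60 points limit. (h) would limit (g) — a current Provisional Declaration is held — but (i) sets (h) aside: (i) operates against (h): at least one employee exceeds 30 hours/week. (j) would limit (i) — a current Standing Waiver is held — but (k) sets (j) aside: (k) is triggered — the reportable unit count is 32, meeting the 29 threshold. (l) is not engaged (aggregate throughput is 10,320 units, not less than 8,640 units), so (k) stands. (b) is therefore removed.
Exception (c) requires that assessed value is under $220,000; but assessed value is $279,500, not under $220,000, so (c) is unavailable.
Exception (d) requires that no employee is paid on a commission basis; but some employees are paid on commission, so (d) is unavailable.
Every exception is unavailable, so the rule governs.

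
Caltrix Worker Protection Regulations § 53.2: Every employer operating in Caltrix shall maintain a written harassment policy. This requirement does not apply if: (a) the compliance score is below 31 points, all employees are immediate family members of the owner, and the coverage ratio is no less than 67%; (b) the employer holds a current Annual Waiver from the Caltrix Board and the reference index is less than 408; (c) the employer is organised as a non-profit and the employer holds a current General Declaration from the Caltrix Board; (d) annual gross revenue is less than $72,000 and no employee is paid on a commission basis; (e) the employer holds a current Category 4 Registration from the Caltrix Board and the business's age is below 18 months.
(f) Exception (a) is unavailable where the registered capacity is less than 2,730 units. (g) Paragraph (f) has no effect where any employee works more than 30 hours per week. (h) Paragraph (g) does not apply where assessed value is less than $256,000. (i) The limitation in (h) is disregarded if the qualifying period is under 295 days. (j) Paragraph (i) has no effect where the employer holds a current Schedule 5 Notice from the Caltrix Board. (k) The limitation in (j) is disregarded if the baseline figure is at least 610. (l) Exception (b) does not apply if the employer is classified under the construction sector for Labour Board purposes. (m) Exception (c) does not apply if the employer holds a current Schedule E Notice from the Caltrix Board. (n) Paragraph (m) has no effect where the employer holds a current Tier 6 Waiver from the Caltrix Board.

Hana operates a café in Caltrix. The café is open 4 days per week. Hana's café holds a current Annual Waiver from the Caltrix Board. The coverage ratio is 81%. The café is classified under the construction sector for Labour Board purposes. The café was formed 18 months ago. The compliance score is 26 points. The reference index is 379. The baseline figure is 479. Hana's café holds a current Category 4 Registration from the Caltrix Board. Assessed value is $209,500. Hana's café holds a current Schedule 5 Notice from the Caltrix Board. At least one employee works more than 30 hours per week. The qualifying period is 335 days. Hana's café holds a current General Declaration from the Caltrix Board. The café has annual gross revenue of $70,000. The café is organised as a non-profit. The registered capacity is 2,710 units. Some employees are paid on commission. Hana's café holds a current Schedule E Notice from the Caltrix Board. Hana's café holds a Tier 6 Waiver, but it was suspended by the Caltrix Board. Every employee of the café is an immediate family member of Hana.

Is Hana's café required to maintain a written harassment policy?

Exception (a) is satisfied on its face — the compliance score is 26 points, below the 31 points limit; every employee is an immediate family member; the coverage ratio is 81%, meeting the 67% threshold. But: (f) operates — the registered capacity is 2,710 units, less than the 2,730 units limit. (g) is triggered (at least one employee exceeds 30 hours/week), but is overridden by (h): (h) operates against (g): assessed value is $209,500, less than the $256,000 limit. (i) does not operate here (the qualifying period is 335 days, not under 295 days), so (h) stands. So (a) is unavailable.
All of (b)'s requirements are met (a current Annual Waiver is held; the reference index is 379, less than the 408 limit). Turning to paragraph (l): (l) applies — the café is classified under the construction sector. (b) is therefore removed.
Exception (c)'s conditions are all satisfied: the employer is a non-profit; a current General Declaration is held. Turning to paragraphs (m)–(n): (m) operates against (c): a current Schedule E Notice is held. (n), which would lift (m), is not engaged — the Tier 6 Waiver is not current. Exception (c) does not apply.
Exception (d) requires that no employee is paid on a commission basis; but some employees are paid on commission, so (d) is unavailable.
Exception (e) requires that the business's age is below 18 months; but the business's age is 18 months, not below 18 months, so (e) is unavailable.
No exception is made out. Hana's café falls within the general rule.

Yes — Hana's café must maintain a written harassment policy.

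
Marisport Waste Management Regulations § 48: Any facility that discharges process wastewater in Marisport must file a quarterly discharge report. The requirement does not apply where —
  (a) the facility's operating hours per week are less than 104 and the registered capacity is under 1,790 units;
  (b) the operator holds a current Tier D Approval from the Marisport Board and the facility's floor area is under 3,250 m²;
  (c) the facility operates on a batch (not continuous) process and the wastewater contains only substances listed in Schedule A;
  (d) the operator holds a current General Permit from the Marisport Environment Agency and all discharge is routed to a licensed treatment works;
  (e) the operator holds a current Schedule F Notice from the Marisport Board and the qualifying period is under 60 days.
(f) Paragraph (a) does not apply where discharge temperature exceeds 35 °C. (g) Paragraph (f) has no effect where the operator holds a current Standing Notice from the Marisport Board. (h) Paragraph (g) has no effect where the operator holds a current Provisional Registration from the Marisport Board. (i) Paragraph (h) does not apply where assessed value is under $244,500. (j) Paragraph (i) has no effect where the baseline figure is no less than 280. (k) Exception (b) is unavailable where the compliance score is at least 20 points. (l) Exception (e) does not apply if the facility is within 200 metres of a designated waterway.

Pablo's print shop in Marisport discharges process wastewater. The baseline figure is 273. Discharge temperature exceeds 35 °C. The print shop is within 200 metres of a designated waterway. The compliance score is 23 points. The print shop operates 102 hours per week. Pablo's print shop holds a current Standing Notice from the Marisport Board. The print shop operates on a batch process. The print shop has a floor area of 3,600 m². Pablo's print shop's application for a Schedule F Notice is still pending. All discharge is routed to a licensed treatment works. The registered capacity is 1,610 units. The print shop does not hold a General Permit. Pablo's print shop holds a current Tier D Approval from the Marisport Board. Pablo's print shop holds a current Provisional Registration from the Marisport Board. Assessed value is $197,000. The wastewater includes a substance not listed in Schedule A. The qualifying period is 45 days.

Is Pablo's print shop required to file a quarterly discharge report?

No — exception (a) applies; Pablo's print shop is not required to file a quarterly discharge report.

Exception (a): the facility's operating hours per week are 102, less than the 104 limit; the registered capacity is 1,610 units, under the 1,790 units limit — every condition holds. As to paragraphs (f)–(j): (f) would limit (a) — discharge temperature exceeds 35 °C — but (g) sets (f) aside: (g) is engaged — a current Standing Notice is held. (h) would limit (g) — a current Provisional Registration is held — but (i) sets (h) aside: (i) operates against (h): assessed value is $197,000, under the $244,500 limit. (j), which would lift (i), is not triggered — the baseline figure is 273, short of 280. (a) remains available.
Exception (b) requires that the facility's floor area is under 3,250 m²; but the facility's floor area is 3,600 m², not under 3,250 m², so (b) is unavailable.
Exception (c) requires that the wastewater contains only substances listed in Schedule A; but the wastewater includes a non-Schedule-A substance, so (c) is unavailable.
Exception (d) does not apply: no General Permit is held.
Exception (e) does not apply: there is no Schedule F Notice in force.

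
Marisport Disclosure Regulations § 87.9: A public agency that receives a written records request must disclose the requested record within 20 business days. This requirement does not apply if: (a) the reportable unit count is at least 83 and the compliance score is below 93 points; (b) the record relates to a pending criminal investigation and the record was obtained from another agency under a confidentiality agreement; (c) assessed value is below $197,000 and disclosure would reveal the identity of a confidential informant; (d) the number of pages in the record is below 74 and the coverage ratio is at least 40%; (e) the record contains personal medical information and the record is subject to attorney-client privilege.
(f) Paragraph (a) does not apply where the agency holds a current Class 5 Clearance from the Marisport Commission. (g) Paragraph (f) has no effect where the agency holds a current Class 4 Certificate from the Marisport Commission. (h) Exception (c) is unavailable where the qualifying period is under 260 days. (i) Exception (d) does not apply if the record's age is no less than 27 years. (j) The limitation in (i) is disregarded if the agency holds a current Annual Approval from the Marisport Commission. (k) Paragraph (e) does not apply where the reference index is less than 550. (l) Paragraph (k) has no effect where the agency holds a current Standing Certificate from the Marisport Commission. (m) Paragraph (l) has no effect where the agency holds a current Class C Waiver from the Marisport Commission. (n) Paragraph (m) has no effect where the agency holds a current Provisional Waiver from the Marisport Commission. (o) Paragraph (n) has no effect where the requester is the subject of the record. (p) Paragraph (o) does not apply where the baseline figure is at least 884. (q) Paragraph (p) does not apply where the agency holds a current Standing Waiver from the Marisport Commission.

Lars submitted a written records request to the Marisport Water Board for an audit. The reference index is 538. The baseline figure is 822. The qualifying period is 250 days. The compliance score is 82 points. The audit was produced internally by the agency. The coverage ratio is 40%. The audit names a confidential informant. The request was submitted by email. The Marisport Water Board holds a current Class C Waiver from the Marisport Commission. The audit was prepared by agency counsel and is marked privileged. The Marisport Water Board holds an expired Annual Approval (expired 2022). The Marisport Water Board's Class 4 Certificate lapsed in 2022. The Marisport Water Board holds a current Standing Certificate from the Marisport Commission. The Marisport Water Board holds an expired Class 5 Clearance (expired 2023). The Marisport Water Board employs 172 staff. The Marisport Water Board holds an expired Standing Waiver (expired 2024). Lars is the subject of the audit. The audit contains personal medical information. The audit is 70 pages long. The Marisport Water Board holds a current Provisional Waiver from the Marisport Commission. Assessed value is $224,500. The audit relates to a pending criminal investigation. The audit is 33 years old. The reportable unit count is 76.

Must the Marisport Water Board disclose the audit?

Yes — the Marisport Water Board must disclose the audit.

Exception (a) requires that the reportable unit count is at least 83; but the reportable unit count is 76, short of 83, so (a) is unavailable.
Exception (b) fails — the audit was produced internally.
Exception (c) does not apply: assessed value is $224,500, not below $197,000.
Exception (d): the number of pages in the record is 70, below the 74 limit; the coverage ratio is 40%, meeting the 40% threshold — every condition holds. But: (i) applies — the record's age is 33 years, meeting the 27 years threshold. (j), which would lift (i), does not operate here — no current Annual Approval is held. So (d) is unavailable.
Exception (e): the audit contains personal medical information; the audit is privileged — every condition holds. But: (k) applies — the reference index is 538, less than the 550 limit. (l) is engaged (a current Standing Certificate is held), but yields to (m): (m) is engaged — a current Class C Waiver is held. (n) would limit (m) — a current Provisional Waiver is held — but (o) sets (n) aside: (o) is triggered — Lars is the subject of the audit. (p) is inapplicable (the baseline figure is 822, short of 884), so (o) stands. Exception (e) does not apply.
None of the exceptions is available; § 87.9 applies in full.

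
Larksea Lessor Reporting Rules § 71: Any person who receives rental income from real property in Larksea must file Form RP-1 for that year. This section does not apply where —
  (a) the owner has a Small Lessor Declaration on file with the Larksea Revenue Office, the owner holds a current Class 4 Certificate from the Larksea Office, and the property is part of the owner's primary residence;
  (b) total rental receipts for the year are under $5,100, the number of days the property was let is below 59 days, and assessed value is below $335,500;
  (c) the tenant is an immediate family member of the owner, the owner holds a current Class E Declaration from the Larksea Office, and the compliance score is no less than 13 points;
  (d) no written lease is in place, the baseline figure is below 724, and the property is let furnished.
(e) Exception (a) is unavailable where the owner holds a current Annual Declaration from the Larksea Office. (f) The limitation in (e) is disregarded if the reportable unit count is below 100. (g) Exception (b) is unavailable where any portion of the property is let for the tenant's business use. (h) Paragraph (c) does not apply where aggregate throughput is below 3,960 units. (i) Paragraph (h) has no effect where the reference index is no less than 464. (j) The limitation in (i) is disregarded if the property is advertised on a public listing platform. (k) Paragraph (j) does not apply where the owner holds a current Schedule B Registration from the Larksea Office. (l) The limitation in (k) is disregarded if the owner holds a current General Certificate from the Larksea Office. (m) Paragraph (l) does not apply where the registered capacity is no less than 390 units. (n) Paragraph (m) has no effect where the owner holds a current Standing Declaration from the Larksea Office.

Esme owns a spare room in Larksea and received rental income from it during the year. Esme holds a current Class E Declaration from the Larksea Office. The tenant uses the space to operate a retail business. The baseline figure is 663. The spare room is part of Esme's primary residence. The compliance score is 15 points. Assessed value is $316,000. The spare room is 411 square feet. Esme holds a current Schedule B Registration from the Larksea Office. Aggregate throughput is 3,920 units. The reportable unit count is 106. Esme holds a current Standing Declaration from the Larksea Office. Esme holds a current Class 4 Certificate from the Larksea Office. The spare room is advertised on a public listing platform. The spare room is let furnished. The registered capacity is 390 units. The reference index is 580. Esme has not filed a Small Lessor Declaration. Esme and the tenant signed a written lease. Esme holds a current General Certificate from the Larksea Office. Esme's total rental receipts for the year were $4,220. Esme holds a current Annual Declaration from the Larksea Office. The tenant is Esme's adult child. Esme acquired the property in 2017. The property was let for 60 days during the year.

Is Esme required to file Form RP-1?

Exception (a) fails — no Small Lessor Declaration is on file.
Exception (b) fails — the number of days the property was let is 60 days, not below 59 days.
Exception (c) is satisfied on its face — the tenant is an immediate family member; a current Class E Declaration is held; the compliance score is 15 points, meeting the 13 points threshold. Turning to paragraphs (h)–(n): (h) operates — aggregate throughput is 3,920 units, below the 3,960 units limit. (i) would limit (h) — the reference index is 580, meeting the 464 threshold — but (j) sets (i) aside: (j) operates against (i): the property is publicly advertised. (k) is engaged (a current Schedule B Registration is held), but yields to (l): (l) is triggered — a current General Certificate is held. (m) is engaged (the registered capacity is 390 units, meeting the 390 units threshold), but yields to (n): (n) operates against (m): a current Standing Declaration is held. (c) is therefore removed.
Exception (d) does not apply: a written lease is in place.
Every exception is unavailable, so the rule governs.

Yes — Esme must file Form RP-1.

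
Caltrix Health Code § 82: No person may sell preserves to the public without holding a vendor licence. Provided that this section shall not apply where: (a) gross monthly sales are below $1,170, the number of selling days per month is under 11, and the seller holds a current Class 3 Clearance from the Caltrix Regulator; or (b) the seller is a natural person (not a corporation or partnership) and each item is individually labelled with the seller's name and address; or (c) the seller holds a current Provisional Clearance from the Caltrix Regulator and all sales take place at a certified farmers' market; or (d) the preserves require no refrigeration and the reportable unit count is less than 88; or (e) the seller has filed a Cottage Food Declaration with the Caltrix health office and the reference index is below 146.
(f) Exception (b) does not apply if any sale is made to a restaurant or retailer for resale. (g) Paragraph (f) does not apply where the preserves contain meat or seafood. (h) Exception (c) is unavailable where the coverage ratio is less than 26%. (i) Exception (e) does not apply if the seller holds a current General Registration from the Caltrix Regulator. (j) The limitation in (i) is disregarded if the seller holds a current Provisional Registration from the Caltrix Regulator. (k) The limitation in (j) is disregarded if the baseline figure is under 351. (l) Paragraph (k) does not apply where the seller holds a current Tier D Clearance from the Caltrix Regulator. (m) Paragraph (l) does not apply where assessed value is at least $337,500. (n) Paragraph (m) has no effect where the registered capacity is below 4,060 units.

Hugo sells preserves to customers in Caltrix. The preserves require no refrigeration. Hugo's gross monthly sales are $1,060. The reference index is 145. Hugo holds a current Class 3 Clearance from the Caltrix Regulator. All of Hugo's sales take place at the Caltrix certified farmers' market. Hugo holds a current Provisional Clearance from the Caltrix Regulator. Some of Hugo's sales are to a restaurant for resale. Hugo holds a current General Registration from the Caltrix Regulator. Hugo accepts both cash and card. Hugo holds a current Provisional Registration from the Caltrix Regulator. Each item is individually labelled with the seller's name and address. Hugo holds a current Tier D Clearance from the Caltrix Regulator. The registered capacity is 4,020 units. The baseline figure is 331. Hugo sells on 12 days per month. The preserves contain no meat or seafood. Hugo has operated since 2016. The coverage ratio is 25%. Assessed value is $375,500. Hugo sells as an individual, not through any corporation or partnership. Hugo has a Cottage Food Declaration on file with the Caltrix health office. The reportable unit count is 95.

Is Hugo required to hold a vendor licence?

Exception (a) fails — the number of selling days per month is 12, not under 11.
All of (b)'s requirements are met (the seller is a natural person; items are individually labelled). However, paragraphs (f)–(g) must be considered: (f) operates against (b): some sales are to a restaurant for resale. (g) does not operate here (the preserves contain no meat or seafood), so (f) stands. (b) is therefore removed.
All of (c)'s requirements are met (a current Provisional Clearance is held; all sales are at a certified farmers' market). However, paragraph (h) must be considered: (h) operates against (c): the coverage ratio is 25%, less than the 26% limit. So (c) is unavailable.
Exception (d) fails — the reportable unit count is 95, not less than 88.
Exception (e)'s conditions are all satisfied: a Cottage Food Declaration is on file; the reference index is 145, below the 146 limit. Considering the limiting provisions: (i) would limit (e) — a current General Registration is held — but (j) sets (i) aside: (j) operates against (i): a current Provisional Registration is held. (k) would limit (j) — the baseline figure is 331, under the 351 limit — but (l) sets (k) aside: (l) is triggered — a current Tier D Clearance is held. (m) operates (assessed value is $375,500, meeting the $337,500 threshold), but is displaced by (n): (n) operates against (m): the registered capacity is 4,020 units, below the 4,060 units limit. Exception (e) stands.

No — exception (e) applies; Hugo is not required to hold a vendor licence.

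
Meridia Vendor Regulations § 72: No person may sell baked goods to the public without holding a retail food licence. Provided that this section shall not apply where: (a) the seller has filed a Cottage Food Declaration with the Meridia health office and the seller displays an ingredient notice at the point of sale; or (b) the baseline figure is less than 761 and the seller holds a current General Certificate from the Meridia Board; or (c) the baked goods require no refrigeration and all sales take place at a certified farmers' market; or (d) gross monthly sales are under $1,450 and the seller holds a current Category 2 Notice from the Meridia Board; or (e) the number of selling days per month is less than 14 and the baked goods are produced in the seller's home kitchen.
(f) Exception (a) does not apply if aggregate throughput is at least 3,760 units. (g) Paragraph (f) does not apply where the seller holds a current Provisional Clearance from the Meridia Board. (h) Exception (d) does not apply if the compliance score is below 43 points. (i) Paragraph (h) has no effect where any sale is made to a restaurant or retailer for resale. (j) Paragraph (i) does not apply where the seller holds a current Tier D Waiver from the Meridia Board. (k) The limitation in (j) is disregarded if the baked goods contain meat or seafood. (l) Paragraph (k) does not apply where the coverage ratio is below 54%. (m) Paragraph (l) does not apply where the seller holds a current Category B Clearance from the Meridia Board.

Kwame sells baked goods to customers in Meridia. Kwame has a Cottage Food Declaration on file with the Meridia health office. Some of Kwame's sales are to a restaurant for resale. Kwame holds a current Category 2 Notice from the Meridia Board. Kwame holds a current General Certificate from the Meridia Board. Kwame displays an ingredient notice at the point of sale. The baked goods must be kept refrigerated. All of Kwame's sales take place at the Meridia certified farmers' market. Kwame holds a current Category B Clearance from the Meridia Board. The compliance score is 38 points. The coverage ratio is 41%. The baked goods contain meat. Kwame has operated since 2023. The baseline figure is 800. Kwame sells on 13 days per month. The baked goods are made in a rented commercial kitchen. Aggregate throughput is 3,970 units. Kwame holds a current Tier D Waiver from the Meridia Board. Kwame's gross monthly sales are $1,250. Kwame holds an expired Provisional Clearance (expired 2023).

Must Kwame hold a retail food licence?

No — exception (d) applies; Kwame is not required to hold a retail food licence.

All of (a)'s requirements are met (a Cottage Food Declaration is on file; an ingredient notice is displayed). Turning to paragraphs (f)–(g): (f) operates — aggregate throughput is 3,970 units, meeting the 3,760 units threshold. (g), which would lift (f), is inapplicable — the Provisional Clearance is not current. Exception (a) does not apply.
Exception (b) fails — the baseline figure is 800, not less than 761.
Exception (c) fails — the baked goods require refrigeration.
Exception (d): gross monthly sales are $1,250, under the $1,450 limit; a current Category 2 Notice is held — every condition holds. As to paragraphs (h)–(m): (h) would limit (d) — the compliance score is 38 points, below the 43 points limit — but (i) sets (h) aside: (i) is triggered — some sales are to a restaurant for resale. (j) is engaged (a current Tier D Waiver is held), but is set aside by (k): (k) is engaged — the baked goods contain meat. (l) is triggered (the coverage ratio is 41%, below the 54% limit), but is overridden by (m): (m) operates against (l): a current Category B Clearance is held. Exception (d) stands.
Exception (e) fails — the baked goods are made in a commercial kitchen, not a home kitchen.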